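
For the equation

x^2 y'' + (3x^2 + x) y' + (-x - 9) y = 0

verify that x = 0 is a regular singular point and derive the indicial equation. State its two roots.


Divide by x^2 to reach normal form y'' + P_1(x) y' + P_2(x) y = 0 with P_1(x) = 3 + 1/x and P_2(x) = -1/x - 9/x^2.
x = 0 is a singular point because the y'-coefficient 3 + 1/x has a pole at x = 0 and the y-coefficient -1/x - 9/x^2 has a pole at x = 0.
It is a regular singular point because x P_1(x) = p(x) = 3x + 1 and x^2 P_2(x) = q(x) = -x - 9 are polynomials, hence analytic at x = 0.
p(0) = 1,  q(0) = -9.
Indicial equation: r(r-1) + p(0) r + q(0) = 0, i.e. r^2 + (p(0) - 1) r + q(0) = 0, i.e. r^2 - 9 = 0.
Discriminant: (0)^2 - 4(-9) = 36, so r = (0 ± 6)/2.
Solving: r_1 = 3, r_2 = -3.

indicial: r^2 - 9 = 0; roots r_1 = 3, r_2 = -3


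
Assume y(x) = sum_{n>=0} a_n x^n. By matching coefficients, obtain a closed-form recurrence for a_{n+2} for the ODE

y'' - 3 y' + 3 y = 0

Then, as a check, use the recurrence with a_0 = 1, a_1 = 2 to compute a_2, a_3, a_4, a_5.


Substitute y = sum_n a_n x^n.
y''(x) has coefficient (n+2)(n+1) a_{n+2} at x^n;
-3 y'(x) has coefficient -3 (n+1) a_{n+1} at x^n;
3 y(x) has coefficient 3 a_n at x^n.
Matching x^n: (n+2)(n+1) a_{n+2} - 3 (n+1) a_{n+1} + 3 a_n = 0.
Thus a_{n+2} = [3 (n+1) a_{n+1} - 3 a_n] / ((n+1)(n+2)).

Check with a_0 = 1, a_1 = 2 (apply the recurrence for n = 0, 1, 2, 3): a_0 = 1, a_1 = 2, a_2 = 3/2, a_3 = 1/2, a_4 = 0, a_5 = -3/40.

a_(n+2) = [3 (n+1) a_(n+1) - 3 a_n] / ((n+1)(n+2)); check: a_0 = 1, a_1 = 2, a_2 = 3/2, a_3 = 1/2, a_4 = 0, a_5 = -3/40


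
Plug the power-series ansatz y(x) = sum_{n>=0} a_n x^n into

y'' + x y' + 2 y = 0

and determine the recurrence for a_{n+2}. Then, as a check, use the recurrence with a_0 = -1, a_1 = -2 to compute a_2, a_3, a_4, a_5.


Substitute y = sum_n a_n x^n.
y''(x) has coefficient (n+2)(n+1) a_{n+2} at x^n;
x y'(x) has coefficient n a_n at x^n (shift);
2 y(x) has coefficient 2 a_n at x^n.
Matching x^n: (n+2)(n+1) a_{n+2} + (n + 2) a_n = 0.
Thus a_{n+2} = (-n - 2) / ((n+1)(n+2)) * a_n.

Check with a_0 = -1, a_1 = -2 (apply the recurrence for n = 0, 1, 2, 3): a_0 = -1, a_1 = -2, a_2 = 1, a_3 = 1, a_4 = -1/3, a_5 = -1/4.

a_(n+2) = (-n - 2) / ((n+1)(n+2)) * a_n; check: a_0 = -1, a_1 = -2, a_2 = 1, a_3 = 1, a_4 = -1/3, a_5 = -1/4


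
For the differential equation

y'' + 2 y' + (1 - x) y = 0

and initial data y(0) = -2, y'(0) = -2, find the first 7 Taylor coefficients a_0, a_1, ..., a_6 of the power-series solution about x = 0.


Ansatz: y(x) = sum_{n>=0} a_n x^n, so y'(x) = sum_{n>=1} n a_n x^(n-1) and y''(x) = sum_{n>=2} n(n-1) a_n x^(n-2).
Substitute into P(x) y'' + Q(x) y' + R(x) y = 0 with P(x) = 1, Q(x) = 2, R(x) = 1 - x, and match powers of x.
Initial conditions: a_0 = -2, a_1 = -2.
Setting the coefficient of each power of x to zero and solving order by order (substituting the coefficients already found):
  x^0: 2 a_2 + 2 a_1 + a_0 = 0  ->  2 a_2 = -2 a_1 - a_0 = 6  ->  a_2 = 3
  x^1: 6 a_3 + 4 a_2 + a_1 - a_0 = 0  ->  6 a_3 = -4 a_2 - a_1 + a_0 = -12  ->  a_3 = -2
  x^2: 12 a_4 + 6 a_3 + a_2 - a_1 = 0  ->  12 a_4 = -6 a_3 - a_2 + a_1 = 7  ->  a_4 = 7/12
  x^3: 20 a_5 + 8 a_4 + a_3 - a_2 = 0  ->  20 a_5 = -8 a_4 - a_3 + a_2 = 1/3  ->  a_5 = 1/60
  x^4: 30 a_6 + 10 a_5 + a_4 - a_3 = 0  ->  30 a_6 = -10 a_5 - a_4 + a_3 = -11/4  ->  a_6 = -11/120
Truncated series: y(x) = -2 - 2 x + 3 x^2 - 2 x^3 + (7/12) x^4 + (1/60) x^5 - (11/120) x^6 + O(x^7).

a_0 = -2; a_1 = -2; a_2 = 3; a_3 = -2; a_4 = 7/12; a_5 = 1/60; a_6 = -11/120


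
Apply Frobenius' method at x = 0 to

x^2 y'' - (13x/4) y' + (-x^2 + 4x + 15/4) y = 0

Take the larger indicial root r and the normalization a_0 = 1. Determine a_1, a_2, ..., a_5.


Write in Frobenius form y'' + (p(x)/x) y' + (q(x)/x^2) y = 0:
  p(x) = -13/4,  q(x) = -x^2 + 4x + 15/4.
Indicial equation: r(r-1) + (-13/4) r + (15/4) = 0 -> roots r_1 = 3, r_2 = 5/4.
Take r = r_1 = 3. Let y(x) = x^r sum_{n>=0} a_n x^n with a_0 = 1.
Substitute y = x^r sum a_n x^n and match x^{r+n}. The recurrence is
  D(n) a_n + 4 a_{n-1} - 1 a_{n-2} = 0,  where D(n) = (r+n)(r+n-1) + (-13/4)(r+n) + (15/4).
  a_n = [-4 a_{n-1} + 1 a_{n-2}] / D(n).
Since the indicial polynomial factors as (r - r_1)(r - r_2), D(n) = (r_1 + n - r_1)(r_1 + n - r_2) = n(n + 7/4).
Evaluating step by step (a_0 = 1):
  n = 1: D(1) = 1(1 + 7/4) = 11/4; numerator = -4(1) = -4; a_1 = (-4)/(11/4) = -16/11
  n = 2: D(2) = 2(2 + 7/4) = 15/2; numerator = -4(-16/11) + 1(1) = 75/11; a_2 = (75/11)/(15/2) = 10/11
  n = 3: D(3) = 3(3 + 7/4) = 57/4; numerator = -4(10/11) + 1(-16/11) = -56/11; a_3 = (-56/11)/(57/4) = -224/627
  n = 4: D(4) = 4(4 + 7/4) = 23; numerator = -4(-224/627) + 1(10/11) = 1466/627; a_4 = (1466/627)/(23) = 1466/14421
  n = 5: D(5) = 5(5 + 7/4) = 135/4; numerator = -4(1466/14421) + 1(-224/627) = -3672/4807; a_5 = (-3672/4807)/(135/4) = -544/24035

r = 3; a_0 = 1; a_1 = -16/11; a_2 = 10/11; a_3 = -224/627; a_4 = 1466/14421; a_5 = -544/24035


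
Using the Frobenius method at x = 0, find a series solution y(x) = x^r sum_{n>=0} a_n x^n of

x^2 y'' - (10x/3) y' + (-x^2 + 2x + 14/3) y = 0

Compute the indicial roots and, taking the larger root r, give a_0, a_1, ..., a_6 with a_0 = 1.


Write in Frobenius form y'' + (p(x)/x) y' + (q(x)/x^2) y = 0:
  p(x) = -10/3,  q(x) = -x^2 + 2x + 14/3.
Indicial equation: r(r-1) + (-10/3) r + (14/3) = 0 -> roots r_1 = 7/3, r_2 = 2.
Take r = r_1 = 7/3. Let y(x) = x^r sum_{n>=0} a_n x^n with a_0 = 1.
Substitute y = x^r sum a_n x^n and match x^{r+n}. The recurrence is
  D(n) a_n + 2 a_{n-1} - 1 a_{n-2} = 0,  where D(n) = (r+n)(r+n-1) + (-10/3)(r+n) + (14/3).
  a_n = [-2 a_{n-1} + 1 a_{n-2}] / D(n).
Since the indicial polynomial factors as (r - r_1)(r - r_2), D(n) = (r_1 + n - r_1)(r_1 + n - r_2) = n(n + 1/3).
Evaluating step by step (a_0 = 1):
  n = 1: D(1) = 1(1 + 1/3) = 4/3; numerator = -2(1) = -2; a_1 = (-2)/(4/3) = -3/2
  n = 2: D(2) = 2(2 + 1/3) = 14/3; numerator = -2(-3/2) + 1(1) = 4; a_2 = (4)/(14/3) = 6/7
  n = 3: D(3) = 3(3 + 1/3) = 10; numerator = -2(6/7) + 1(-3/2) = -45/14; a_3 = (-45/14)/(10) = -9/28
  n = 4: D(4) = 4(4 + 1/3) = 52/3; numerator = -2(-9/28) + 1(6/7) = 3/2; a_4 = (3/2)/(52/3) = 9/104
  n = 5: D(5) = 5(5 + 1/3) = 80/3; numerator = -2(9/104) + 1(-9/28) = -45/91; a_5 = (-45/91)/(80/3) = -27/1456
  n = 6: D(6) = 6(6 + 1/3) = 38; numerator = -2(-27/1456) + 1(9/104) = 45/364; a_6 = (45/364)/(38) = 45/13832

r = 7/3; a_0 = 1; a_1 = -3/2; a_2 = 6/7; a_3 = -9/28; a_4 = 9/104; a_5 = -27/1456; a_6 = 45/13832


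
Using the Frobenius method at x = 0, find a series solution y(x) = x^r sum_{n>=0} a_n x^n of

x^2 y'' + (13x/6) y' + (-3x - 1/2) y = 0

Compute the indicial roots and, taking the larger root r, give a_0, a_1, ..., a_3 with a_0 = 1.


Write in Frobenius form y'' + (p(x)/x) y' + (q(x)/x^2) y = 0:
  p(x) = 13/6,  q(x) = -3x - 1/2.
Indicial equation: r(r-1) + (13/6) r + (-1/2) = 0 -> roots r_1 = 1/3, r_2 = -3/2.
Take r = r_1 = 1/3. Let y(x) = x^r sum_{n>=0} a_n x^n with a_0 = 1.
Substitute y = x^r sum a_n x^n and match x^{r+n}. The recurrence is
  D(n) a_n - 3 a_{n-1} = 0,  where D(n) = (r+n)(r+n-1) + (13/6)(r+n) + (-1/2).
  a_n = 3 / D(n) * a_{n-1}.
Since the indicial polynomial factors as (r - r_1)(r - r_2), D(n) = (r_1 + n - r_1)(r_1 + n - r_2) = n(n + 11/6).
Evaluating step by step (a_0 = 1):
  n = 1: D(1) = 1(1 + 11/6) = 17/6; numerator = 3(1) = 3; a_1 = (3)/(17/6) = 18/17
  n = 2: D(2) = 2(2 + 11/6) = 23/3; numerator = 3(18/17) = 54/17; a_2 = (54/17)/(23/3) = 162/391
  n = 3: D(3) = 3(3 + 11/6) = 29/2; numerator = 3(162/391) = 486/391; a_3 = (486/391)/(29/2) = 972/11339

r = 1/3; a_0 = 1; a_1 = 18/17; a_2 = 162/391; a_3 = 972/11339


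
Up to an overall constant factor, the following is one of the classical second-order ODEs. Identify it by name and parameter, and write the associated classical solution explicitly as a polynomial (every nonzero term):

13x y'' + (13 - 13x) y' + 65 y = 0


All three coefficients share the factor 13; dividing through by 13 gives  x y'' + (1 - x) y' + 5 y = 0.
This matches the Laguerre equation x y'' + (1 - x) y' + n y = 0 with n = 5; the polynomial solution is L_5(x).
With y = sum_k a_k x^k, matching x^k gives (k+1)k a_{k+1} + (k+1) a_{k+1} - k a_k + n a_k = 0, i.e. (k+1)^2 a_{k+1} = (k - n) a_k = (k - 5) a_k. The right side vanishes at k = 5, so the series terminates at degree 5.
Standard normalization L_n(0) = 1 gives a_0 = 1. Work upward with a_{k+1} = (k - 5) a_k / (k+1)^2:
  a_1 = (0 - 5)(1) / 1^2 = -5/1 = -5
  a_2 = (1 - 5)(-5) / 2^2 = 20/4 = 5
  a_3 = (2 - 5)(5) / 3^2 = -15/9 = -5/3
  a_4 = (3 - 5)(-5/3) / 4^2 = (10/3)/16 = 5/24
  a_5 = (4 - 5)(5/24) / 5^2 = (-5/24)/25 = -1/120
Hence L_5(x) = -x^5/120 + 5 x^4/24 - 5 x^3/3 + 5 x^2 - 5 x + 1.

L_5(x); series = -x^5/120 + 5 x^4/24 - 5 x^3/3 + 5 x^2 - 5 x + 1


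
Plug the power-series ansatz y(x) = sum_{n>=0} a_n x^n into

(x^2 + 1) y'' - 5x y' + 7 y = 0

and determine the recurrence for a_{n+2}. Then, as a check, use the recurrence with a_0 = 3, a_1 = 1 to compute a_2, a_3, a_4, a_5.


Substitute y = sum_n a_n x^n.
(1 + 1 x^2) y'' contributes (n+2)(n+1) a_{n+2} + n(n-1) a_n at x^n.
-5 x y'(x) contributes -5 n a_n at x^n.
7 y(x) contributes 7 a_n at x^n.
Matching x^n: (n+2)(n+1) a_{n+2} + (n(n-1) - 5 n + 7) a_n = 0.
Thus a_{n+2} = (-n(n-1) + 5 n - 7) / ((n+1)(n+2)) * a_n.

Check with a_0 = 3, a_1 = 1 (apply the recurrence for n = 0, 1, 2, 3): a_0 = 3, a_1 = 1, a_2 = -21/2, a_3 = -1/3, a_4 = -7/8, a_5 = -1/30.

a_(n+2) = (-n(n-1) + 5 n - 7) / ((n+1)(n+2)) * a_n; check: a_0 = 3, a_1 = 1, a_2 = -21/2, a_3 = -1/3, a_4 = -7/8, a_5 = -1/30


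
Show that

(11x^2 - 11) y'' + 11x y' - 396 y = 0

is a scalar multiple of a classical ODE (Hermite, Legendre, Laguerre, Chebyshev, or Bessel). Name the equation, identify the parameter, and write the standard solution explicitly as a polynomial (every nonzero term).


All three coefficients share the factor -11; dividing through by -11 gives  (1 - x^2) y'' - x y' + 36 y = 0.
This matches the Chebyshev equation (1 - x^2) y'' - x y' + n^2 y = 0 (note the -x y' term, not -2x y') with n^2 = 36, so n = 6; the polynomial solution is T_6(x).
With y = sum_k a_k x^k, matching x^k gives (k+2)(k+1) a_{k+2} = (k^2 - n^2) a_k = (k - 6)(k + 6) a_k. The right side vanishes at k = 6, so the series with the parity of 6 terminates at degree 6.
Standard normalization: leading coefficient of T_n is 2^(n-1), so a_6 = 2^5 = 32. Work downward with a_k = (k+1)(k+2) a_{k+2} / ((k - 6)(k + 6)):
  a_4 = (5)(6)(32) / ((4 - 6)(4 + 6)) = 960/(-20) = -48
  a_2 = (3)(4)(-48) / ((2 - 6)(2 + 6)) = -576/(-32) = 18
  a_0 = (1)(2)(18) / ((0 - 6)(0 + 6)) = 36/(-36) = -1
Hence T_6(x) = 32 x^6 - 48 x^4 + 18 x^2 - 1.

T_6(x); series = 32 x^6 - 48 x^4 + 18 x^2 - 1


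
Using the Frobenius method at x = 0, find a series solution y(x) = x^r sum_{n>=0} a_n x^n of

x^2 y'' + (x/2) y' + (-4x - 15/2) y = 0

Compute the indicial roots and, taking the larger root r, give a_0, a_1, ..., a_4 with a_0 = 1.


Write in Frobenius form y'' + (p(x)/x) y' + (q(x)/x^2) y = 0:
  p(x) = 1/2,  q(x) = -4x - 15/2.
Indicial equation: r(r-1) + (1/2) r + (-15/2) = 0 -> roots r_1 = 3, r_2 = -5/2.
Take r = r_1 = 3. Let y(x) = x^r sum_{n>=0} a_n x^n with a_0 = 1.
Substitute y = x^r sum a_n x^n and match x^{r+n}. The recurrence is
  D(n) a_n - 4 a_{n-1} = 0,  where D(n) = (r+n)(r+n-1) + (1/2)(r+n) + (-15/2).
  a_n = 4 / D(n) * a_{n-1}.
Since the indicial polynomial factors as (r - r_1)(r - r_2), D(n) = (r_1 + n - r_1)(r_1 + n - r_2) = n(n + 11/2).
Evaluating step by step (a_0 = 1):
  n = 1: D(1) = 1(1 + 11/2) = 13/2; numerator = 4(1) = 4; a_1 = (4)/(13/2) = 8/13
  n = 2: D(2) = 2(2 + 11/2) = 15; numerator = 4(8/13) = 32/13; a_2 = (32/13)/(15) = 32/195
  n = 3: D(3) = 3(3 + 11/2) = 51/2; numerator = 4(32/195) = 128/195; a_3 = (128/195)/(51/2) = 256/9945
  n = 4: D(4) = 4(4 + 11/2) = 38; numerator = 4(256/9945) = 1024/9945; a_4 = (1024/9945)/(38) = 512/188955

r = 3; a_0 = 1; a_1 = 8/13; a_2 = 32/195; a_3 = 256/9945; a_4 = 512/188955


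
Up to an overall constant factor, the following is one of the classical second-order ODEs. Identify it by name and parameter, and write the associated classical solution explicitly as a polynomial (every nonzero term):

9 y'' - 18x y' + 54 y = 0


All three coefficients share the factor 9; dividing through by 9 gives  y'' - 2x y' + 6 y = 0.
This matches the Hermite equation y'' - 2x y' + 2n y = 0 with 2n = 6, so n = 3; the polynomial solution is H_3(x).
With y = sum_k a_k x^k, matching x^k gives (k+2)(k+1) a_{k+2} = 2(k - n) a_k = 2(k - 3) a_k. The right side vanishes at k = 3, so the series with the parity of 3 terminates at degree 3.
Standard normalization: leading coefficient of H_n is 2^n, so a_3 = 2^3 = 8. Work downward with a_k = (k+1)(k+2) a_{k+2} / (2(k - n)):
  a_1 = (2)(3)(8) / (2(1 - 3)) = 48/(-4) = -12
Hence H_3(x) = 8 x^3 - 12 x.

H_3(x); series = 8 x^3 - 12 x


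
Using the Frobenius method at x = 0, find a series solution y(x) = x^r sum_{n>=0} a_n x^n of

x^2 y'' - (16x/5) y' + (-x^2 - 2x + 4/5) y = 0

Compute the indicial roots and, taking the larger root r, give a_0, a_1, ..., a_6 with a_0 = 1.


Write in Frobenius form y'' + (p(x)/x) y' + (q(x)/x^2) y = 0:
  p(x) = -16/5,  q(x) = -x^2 - 2x + 4/5.
Indicial equation: r(r-1) + (-16/5) r + (4/5) = 0 -> roots r_1 = 4, r_2 = 1/5.
Take r = r_1 = 4. Let y(x) = x^r sum_{n>=0} a_n x^n with a_0 = 1.
Substitute y = x^r sum a_n x^n and match x^{r+n}. The recurrence is
  D(n) a_n - 2 a_{n-1} - 1 a_{n-2} = 0,  where D(n) = (r+n)(r+n-1) + (-16/5)(r+n) + (4/5).
  a_n = [2 a_{n-1} + 1 a_{n-2}] / D(n).
Since the indicial polynomial factors as (r - r_1)(r - r_2), D(n) = (r_1 + n - r_1)(r_1 + n - r_2) = n(n + 19/5).
Evaluating step by step (a_0 = 1):
  n = 1: D(1) = 1(1 + 19/5) = 24/5; numerator = 2(1) = 2; a_1 = (2)/(24/5) = 5/12
  n = 2: D(2) = 2(2 + 19/5) = 58/5; numerator = 2(5/12) + 1(1) = 11/6; a_2 = (11/6)/(58/5) = 55/348
  n = 3: D(3) = 3(3 + 19/5) = 102/5; numerator = 2(55/348) + 1(5/12) = 85/116; a_3 = (85/116)/(102/5) = 25/696
  n = 4: D(4) = 4(4 + 19/5) = 156/5; numerator = 2(25/696) + 1(55/348) = 20/87; a_4 = (20/87)/(156/5) = 25/3393
  n = 5: D(5) = 5(5 + 19/5) = 44; numerator = 2(25/3393) + 1(25/696) = 1375/27144; a_5 = (1375/27144)/(44) = 125/108576
  n = 6: D(6) = 6(6 + 19/5) = 294/5; numerator = 2(125/108576) + 1(25/3393) = 175/18096; a_6 = (175/18096)/(294/5) = 125/760032

r = 4; a_0 = 1; a_1 = 5/12; a_2 = 55/348; a_3 = 25/696; a_4 = 25/3393; a_5 = 125/108576; a_6 = 125/760032


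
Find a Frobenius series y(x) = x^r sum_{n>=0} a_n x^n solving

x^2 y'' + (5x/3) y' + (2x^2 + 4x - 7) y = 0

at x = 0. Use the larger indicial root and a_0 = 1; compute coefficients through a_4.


Write in Frobenius form y'' + (p(x)/x) y' + (q(x)/x^2) y = 0:
  p(x) = 5/3,  q(x) = 2x^2 + 4x - 7.
Indicial equation: r(r-1) + (5/3) r + (-7) = 0 -> roots r_1 = 7/3, r_2 = -3.
Take r = r_1 = 7/3. Let y(x) = x^r sum_{n>=0} a_n x^n with a_0 = 1.
Substitute y = x^r sum a_n x^n and match x^{r+n}. The recurrence is
  D(n) a_n + 4 a_{n-1} + 2 a_{n-2} = 0,  where D(n) = (r+n)(r+n-1) + (5/3)(r+n) + (-7).
  a_n = [-4 a_{n-1} - 2 a_{n-2}] / D(n).
Since the indicial polynomial factors as (r - r_1)(r - r_2), D(n) = (r_1 + n - r_1)(r_1 + n - r_2) = n(n + 16/3).
Evaluating step by step (a_0 = 1):
  n = 1: D(1) = 1(1 + 16/3) = 19/3; numerator = -4(1) = -4; a_1 = (-4)/(19/3) = -12/19
  n = 2: D(2) = 2(2 + 16/3) = 44/3; numerator = -4(-12/19) - 2(1) = 10/19; a_2 = (10/19)/(44/3) = 15/418
  n = 3: D(3) = 3(3 + 16/3) = 25; numerator = -4(15/418) - 2(-12/19) = 234/209; a_3 = (234/209)/(25) = 234/5225
  n = 4: D(4) = 4(4 + 16/3) = 112/3; numerator = -4(234/5225) - 2(15/418) = -69/275; a_4 = (-69/275)/(112/3) = -207/30800

r = 7/3; a_0 = 1; a_1 = -12/19; a_2 = 15/418; a_3 = 234/5225; a_4 = -207/30800


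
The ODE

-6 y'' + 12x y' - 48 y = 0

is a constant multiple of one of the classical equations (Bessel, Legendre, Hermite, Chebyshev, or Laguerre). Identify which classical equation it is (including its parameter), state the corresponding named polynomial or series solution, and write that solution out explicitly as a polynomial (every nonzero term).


All three coefficients share the factor -6; dividing through by -6 gives  y'' - 2x y' + 8 y = 0.
This matches the Hermite equation y'' - 2x y' + 2n y = 0 with 2n = 8, so n = 4; the polynomial solution is H_4(x).
With y = sum_k a_k x^k, matching x^k gives (k+2)(k+1) a_{k+2} = 2(k - n) a_k = 2(k - 4) a_k. The right side vanishes at k = 4, so the series with the parity of 4 terminates at degree 4.
Standard normalization: leading coefficient of H_n is 2^n, so a_4 = 2^4 = 16. Work downward with a_k = (k+1)(k+2) a_{k+2} / (2(k - n)):
  a_2 = (3)(4)(16) / (2(2 - 4)) = 192/(-4) = -48
  a_0 = (1)(2)(-48) / (2(0 - 4)) = -96/(-8) = 12
Hence H_4(x) = 16 x^4 - 48 x^2 + 12.

H_4(x); series = 16 x^4 - 48 x^2 + 12


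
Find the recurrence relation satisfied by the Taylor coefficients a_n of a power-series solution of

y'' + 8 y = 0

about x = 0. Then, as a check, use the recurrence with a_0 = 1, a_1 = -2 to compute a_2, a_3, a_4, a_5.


Substitute y = sum_n a_n x^n into y'' + (const) y = 0.
y''(x) = sum_{n>=0} (n+2)(n+1) a_{n+2} x^n.
The ODE becomes sum_n [(n+2)(n+1) a_{n+2} + 8 a_n] x^n = 0.
Setting each coefficient to zero gives the recurrence:
  (n+2)(n+1) a_{n+2} + 8 a_n = 0,
  a_{n+2} = -8 / ((n+1)(n+2)) a_n.

Check with a_0 = 1, a_1 = -2 (apply the recurrence for n = 0, 1, 2, 3): a_0 = 1, a_1 = -2, a_2 = -4, a_3 = 8/3, a_4 = 8/3, a_5 = -16/15.

a_{n+2} = -8/((n+1)(n+2)) * a_n; check: a_0 = 1, a_1 = -2, a_2 = -4, a_3 = 8/3, a_4 = 8/3, a_5 = -16/15


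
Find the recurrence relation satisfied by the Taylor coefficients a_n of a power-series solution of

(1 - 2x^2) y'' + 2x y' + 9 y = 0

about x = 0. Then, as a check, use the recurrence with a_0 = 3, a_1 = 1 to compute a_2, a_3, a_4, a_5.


Substitute y = sum_n a_n x^n.
(1 - 2 x^2) y'' contributes (n+2)(n+1) a_{n+2} - 2 n(n-1) a_n at x^n.
2 x y'(x) contributes 2 n a_n at x^n.
9 y(x) contributes 9 a_n at x^n.
Matching x^n: (n+2)(n+1) a_{n+2} + (-2 n(n-1) + 2 n + 9) a_n = 0.
Thus a_{n+2} = (2 n(n-1) - 2 n - 9) / ((n+1)(n+2)) * a_n.

Check with a_0 = 3, a_1 = 1 (apply the recurrence for n = 0, 1, 2, 3): a_0 = 3, a_1 = 1, a_2 = -27/2, a_3 = -11/6, a_4 = 81/8, a_5 = 11/40.

a_(n+2) = (2 n(n-1) - 2 n - 9) / ((n+1)(n+2)) * a_n; check: a_0 = 3, a_1 = 1, a_2 = -27/2, a_3 = -11/6, a_4 = 81/8, a_5 = 11/40


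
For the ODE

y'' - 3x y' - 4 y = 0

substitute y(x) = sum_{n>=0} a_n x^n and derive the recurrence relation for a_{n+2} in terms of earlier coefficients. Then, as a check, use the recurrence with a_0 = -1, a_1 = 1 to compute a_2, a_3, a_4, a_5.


Substitute y = sum_n a_n x^n.
y''(x) has coefficient (n+2)(n+1) a_{n+2} at x^n;
-3 x y'(x) has coefficient -3 n a_n at x^n (shift);
-4 y(x) has coefficient -4 a_n at x^n.
Matching x^n: (n+2)(n+1) a_{n+2} + (-3n - 4) a_n = 0.
Thus a_{n+2} = (3n + 4) / ((n+1)(n+2)) * a_n.

Check with a_0 = -1, a_1 = 1 (apply the recurrence for n = 0, 1, 2, 3): a_0 = -1, a_1 = 1, a_2 = -2, a_3 = 7/6, a_4 = -5/3, a_5 = 91/120.

a_(n+2) = (3n + 4) / ((n+1)(n+2)) * a_n; check: a_0 = -1, a_1 = 1, a_2 = -2, a_3 = 7/6, a_4 = -5/3, a_5 = 91/120


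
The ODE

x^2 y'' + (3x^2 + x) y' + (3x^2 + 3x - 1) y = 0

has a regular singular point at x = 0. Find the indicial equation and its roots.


Divide by x^2 to reach normal form y'' + P_1(x) y' + P_2(x) y = 0 with P_1(x) = 3 + 1/x and P_2(x) = 3 + 3/x - 1/x^2.
x = 0 is a singular point because the y'-coefficient 3 + 1/x has a pole at x = 0 and the y-coefficient 3 + 3/x - 1/x^2 has a pole at x = 0.
It is a regular singular point because x P_1(x) = p(x) = 3x + 1 and x^2 P_2(x) = q(x) = 3x^2 + 3x - 1 are polynomials, hence analytic at x = 0.
p(0) = 1,  q(0) = -1.
Indicial equation: r(r-1) + p(0) r + q(0) = 0, i.e. r^2 + (p(0) - 1) r + q(0) = 0, i.e. r^2 - 1 = 0.
Discriminant: (0)^2 - 4(-1) = 4, so r = (0 ± 2)/2.
Solving: r_1 = 1, r_2 = -1.

indicial: r^2 - 1 = 0; roots r_1 = 1, r_2 = -1


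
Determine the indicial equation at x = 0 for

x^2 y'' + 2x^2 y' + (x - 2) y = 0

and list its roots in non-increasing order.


Divide by x^2 to reach normal form y'' + P_1(x) y' + P_2(x) y = 0 with P_1(x) = 2 and P_2(x) = 1/x - 2/x^2.
x = 0 is a singular point because the y-coefficient 1/x - 2/x^2 has a pole at x = 0.
It is a regular singular point because x P_1(x) = p(x) = 2x and x^2 P_2(x) = q(x) = x - 2 are polynomials, hence analytic at x = 0.
p(0) = 0,  q(0) = -2.
Indicial equation: r(r-1) + p(0) r + q(0) = 0, i.e. r^2 + (p(0) - 1) r + q(0) = 0, i.e. r^2 - 1 r - 2 = 0.
Discriminant: (-1)^2 - 4(-2) = 9, so r = (1 ± 3)/2.
Solving: r_1 = 2, r_2 = -1.

indicial: r^2 - 1 r - 2 = 0; roots r_1 = 2, r_2 = -1


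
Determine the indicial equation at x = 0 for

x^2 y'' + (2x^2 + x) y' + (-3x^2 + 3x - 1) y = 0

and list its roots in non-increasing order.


Divide by x^2 to reach normal form y'' + P_1(x) y' + P_2(x) y = 0 with P_1(x) = 2 + 1/x and P_2(x) = -3 + 3/x - 1/x^2.
x = 0 is a singular point because the y'-coefficient 2 + 1/x has a pole at x = 0 and the y-coefficient -3 + 3/x - 1/x^2 has a pole at x = 0.
It is a regular singular point because x P_1(x) = p(x) = 2x + 1 and x^2 P_2(x) = q(x) = -3x^2 + 3x - 1 are polynomials, hence analytic at x = 0.
p(0) = 1,  q(0) = -1.
Indicial equation: r(r-1) + p(0) r + q(0) = 0, i.e. r^2 + (p(0) - 1) r + q(0) = 0, i.e. r^2 - 1 = 0.
Discriminant: (0)^2 - 4(-1) = 4, so r = (0 ± 2)/2.
Solving: r_1 = 1, r_2 = -1.

indicial: r^2 - 1 = 0; roots r_1 = 1, r_2 = -1


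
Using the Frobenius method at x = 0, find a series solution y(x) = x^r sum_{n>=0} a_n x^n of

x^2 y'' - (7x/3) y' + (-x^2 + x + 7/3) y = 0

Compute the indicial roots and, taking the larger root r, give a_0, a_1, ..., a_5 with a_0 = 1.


Write in Frobenius form y'' + (p(x)/x) y' + (q(x)/x^2) y = 0:
  p(x) = -7/3,  q(x) = -x^2 + x + 7/3.
Indicial equation: r(r-1) + (-7/3) r + (7/3) = 0 -> roots r_1 = 7/3, r_2 = 1.
Take r = r_1 = 7/3. Let y(x) = x^r sum_{n>=0} a_n x^n with a_0 = 1.
Substitute y = x^r sum a_n x^n and match x^{r+n}. The recurrence is
  D(n) a_n + 1 a_{n-1} - 1 a_{n-2} = 0,  where D(n) = (r+n)(r+n-1) + (-7/3)(r+n) + (7/3).
  a_n = [-1 a_{n-1} + 1 a_{n-2}] / D(n).
Since the indicial polynomial factors as (r - r_1)(r - r_2), D(n) = (r_1 + n - r_1)(r_1 + n - r_2) = n(n + 4/3).
Evaluating step by step (a_0 = 1):
  n = 1: D(1) = 1(1 + 4/3) = 7/3; numerator = -1(1) = -1; a_1 = (-1)/(7/3) = -3/7
  n = 2: D(2) = 2(2 + 4/3) = 20/3; numerator = -1(-3/7) + 1(1) = 10/7; a_2 = (10/7)/(20/3) = 3/14
  n = 3: D(3) = 3(3 + 4/3) = 13; numerator = -1(3/14) + 1(-3/7) = -9/14; a_3 = (-9/14)/(13) = -9/182
  n = 4: D(4) = 4(4 + 4/3) = 64/3; numerator = -1(-9/182) + 1(3/14) = 24/91; a_4 = (24/91)/(64/3) = 9/728
  n = 5: D(5) = 5(5 + 4/3) = 95/3; numerator = -1(9/728) + 1(-9/182) = -45/728; a_5 = (-45/728)/(95/3) = -27/13832

r = 7/3; a_0 = 1; a_1 = -3/7; a_2 = 3/14; a_3 = -9/182; a_4 = 9/728; a_5 = -27/13832


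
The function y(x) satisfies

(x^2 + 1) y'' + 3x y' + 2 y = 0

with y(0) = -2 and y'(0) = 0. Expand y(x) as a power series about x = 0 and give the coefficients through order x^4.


Ansatz: y(x) = sum_{n>=0} a_n x^n, so y'(x) = sum_{n>=1} n a_n x^(n-1) and y''(x) = sum_{n>=2} n(n-1) a_n x^(n-2).
Substitute into P(x) y'' + Q(x) y' + R(x) y = 0 with P(x) = x^2 + 1, Q(x) = 3x, R(x) = 2, and match powers of x.
Initial conditions: a_0 = -2, a_1 = 0.
Setting the coefficient of each power of x to zero and solving order by order (substituting the coefficients already found):
  x^0: 2 a_2 + 2 a_0 = 0  ->  2 a_2 = -2 a_0 = 4  ->  a_2 = 2
  x^1: 6 a_3 + 5 a_1 = 0  ->  6 a_3 = -5 a_1 = 0  ->  a_3 = 0
  x^2: 12 a_4 + 10 a_2 = 0  ->  12 a_4 = -10 a_2 = -20  ->  a_4 = -5/3
Truncated series: y(x) = -2 + 2 x^2 - (5/3) x^4 + O(x^5).

a_0 = -2; a_1 = 0; a_2 = 2; a_3 = 0; a_4 = -5/3


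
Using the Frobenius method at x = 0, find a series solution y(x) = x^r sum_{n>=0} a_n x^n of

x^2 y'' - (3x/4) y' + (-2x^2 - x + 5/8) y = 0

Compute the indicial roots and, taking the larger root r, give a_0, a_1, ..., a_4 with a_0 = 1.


Write in Frobenius form y'' + (p(x)/x) y' + (q(x)/x^2) y = 0:
  p(x) = -3/4,  q(x) = -2x^2 - x + 5/8.
Indicial equation: r(r-1) + (-3/4) r + (5/8) = 0 -> roots r_1 = 5/4, r_2 = 1/2.
Take r = r_1 = 5/4. Let y(x) = x^r sum_{n>=0} a_n x^n with a_0 = 1.
Substitute y = x^r sum a_n x^n and match x^{r+n}. The recurrence is
  D(n) a_n - 1 a_{n-1} - 2 a_{n-2} = 0,  where D(n) = (r+n)(r+n-1) + (-3/4)(r+n) + (5/8).
  a_n = [1 a_{n-1} + 2 a_{n-2}] / D(n).
Since the indicial polynomial factors as (r - r_1)(r - r_2), D(n) = (r_1 + n - r_1)(r_1 + n - r_2) = n(n + 3/4).
Evaluating step by step (a_0 = 1):
  n = 1: D(1) = 1(1 + 3/4) = 7/4; numerator = 1(1) = 1; a_1 = (1)/(7/4) = 4/7
  n = 2: D(2) = 2(2 + 3/4) = 11/2; numerator = 1(4/7) + 2(1) = 18/7; a_2 = (18/7)/(11/2) = 36/77
  n = 3: D(3) = 3(3 + 3/4) = 45/4; numerator = 1(36/77) + 2(4/7) = 124/77; a_3 = (124/77)/(45/4) = 496/3465
  n = 4: D(4) = 4(4 + 3/4) = 19; numerator = 1(496/3465) + 2(36/77) = 3736/3465; a_4 = (3736/3465)/(19) = 3736/65835

r = 5/4; a_0 = 1; a_1 = 4/7; a_2 = 36/77; a_3 = 496/3465; a_4 = 3736/65835


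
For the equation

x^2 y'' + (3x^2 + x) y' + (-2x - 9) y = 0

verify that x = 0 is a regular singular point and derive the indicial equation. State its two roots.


Divide by x^2 to reach normal form y'' + P_1(x) y' + P_2(x) y = 0 with P_1(x) = 3 + 1/x and P_2(x) = -2/x - 9/x^2.
x = 0 is a singular point because the y'-coefficient 3 + 1/x has a pole at x = 0 and the y-coefficient -2/x - 9/x^2 has a pole at x = 0.
It is a regular singular point because x P_1(x) = p(x) = 3x + 1 and x^2 P_2(x) = q(x) = -2x - 9 are polynomials, hence analytic at x = 0.
p(0) = 1,  q(0) = -9.
Indicial equation: r(r-1) + p(0) r + q(0) = 0, i.e. r^2 + (p(0) - 1) r + q(0) = 0, i.e. r^2 - 9 = 0.
Discriminant: (0)^2 - 4(-9) = 36, so r = (0 ± 6)/2.
Solving: r_1 = 3, r_2 = -3.

indicial: r^2 - 9 = 0; roots r_1 = 3, r_2 = -3


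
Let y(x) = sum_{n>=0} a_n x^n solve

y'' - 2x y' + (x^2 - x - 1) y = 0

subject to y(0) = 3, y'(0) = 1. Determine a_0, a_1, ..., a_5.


Ansatz: y(x) = sum_{n>=0} a_n x^n, so y'(x) = sum_{n>=1} n a_n x^(n-1) and y''(x) = sum_{n>=2} n(n-1) a_n x^(n-2).
Substitute into P(x) y'' + Q(x) y' + R(x) y = 0 with P(x) = 1, Q(x) = -2x, R(x) = x^2 - x - 1, and match powers of x.
Initial conditions: a_0 = 3, a_1 = 1.
Setting the coefficient of each power of x to zero and solving order by order (substituting the coefficients already found):
  x^0: 2 a_2 - a_0 = 0  ->  2 a_2 = a_0 = 3  ->  a_2 = 3/2
  x^1: 6 a_3 - 3 a_1 - a_0 = 0  ->  6 a_3 = 3 a_1 + a_0 = 6  ->  a_3 = 1
  x^2: 12 a_4 - 5 a_2 - a_1 + a_0 = 0  ->  12 a_4 = 5 a_2 + a_1 - a_0 = 11/2  ->  a_4 = 11/24
  x^3: 20 a_5 - 7 a_3 - a_2 + a_1 = 0  ->  20 a_5 = 7 a_3 + a_2 - a_1 = 15/2  ->  a_5 = 3/8
Truncated series: y(x) = 3 + x + (3/2) x^2 + x^3 + (11/24) x^4 + (3/8) x^5 + O(x^6).

a_0 = 3; a_1 = 1; a_2 = 3/2; a_3 = 1; a_4 = 11/24; a_5 = 3/8


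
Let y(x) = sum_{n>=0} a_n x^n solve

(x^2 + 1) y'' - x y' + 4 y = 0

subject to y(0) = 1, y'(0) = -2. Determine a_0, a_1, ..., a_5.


Ansatz: y(x) = sum_{n>=0} a_n x^n, so y'(x) = sum_{n>=1} n a_n x^(n-1) and y''(x) = sum_{n>=2} n(n-1) a_n x^(n-2).
Substitute into P(x) y'' + Q(x) y' + R(x) y = 0 with P(x) = x^2 + 1, Q(x) = -x, R(x) = 4, and match powers of x.
Initial conditions: a_0 = 1, a_1 = -2.
Setting the coefficient of each power of x to zero and solving order by order (substituting the coefficients already found):
  x^0: 2 a_2 + 4 a_0 = 0  ->  2 a_2 = -4 a_0 = -4  ->  a_2 = -2
  x^1: 6 a_3 + 3 a_1 = 0  ->  6 a_3 = -3 a_1 = 6  ->  a_3 = 1
  x^2: 12 a_4 + 4 a_2 = 0  ->  12 a_4 = -4 a_2 = 8  ->  a_4 = 2/3
  x^3: 20 a_5 + 7 a_3 = 0  ->  20 a_5 = -7 a_3 = -7  ->  a_5 = -7/20
Truncated series: y(x) = 1 - 2 x - 2 x^2 + x^3 + (2/3) x^4 - (7/20) x^5 + O(x^6).

a_0 = 1; a_1 = -2; a_2 = -2; a_3 = 1; a_4 = 2/3; a_5 = -7/20


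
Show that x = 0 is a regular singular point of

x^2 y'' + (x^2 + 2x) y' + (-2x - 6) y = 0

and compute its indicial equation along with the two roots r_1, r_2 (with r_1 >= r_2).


Divide by x^2 to reach normal form y'' + P_1(x) y' + P_2(x) y = 0 with P_1(x) = 1 + 2/x and P_2(x) = -2/x - 6/x^2.
x = 0 is a singular point because the y'-coefficient 1 + 2/x has a pole at x = 0 and the y-coefficient -2/x - 6/x^2 has a pole at x = 0.
It is a regular singular point because x P_1(x) = p(x) = x + 2 and x^2 P_2(x) = q(x) = -2x - 6 are polynomials, hence analytic at x = 0.
p(0) = 2,  q(0) = -6.
Indicial equation: r(r-1) + p(0) r + q(0) = 0, i.e. r^2 + (p(0) - 1) r + q(0) = 0, i.e. r^2 + 1 r - 6 = 0.
Discriminant: (1)^2 - 4(-6) = 25, so r = (-1 ± 5)/2.
Solving: r_1 = 2, r_2 = -3.

indicial: r^2 + 1 r - 6 = 0; roots r_1 = 2, r_2 = -3


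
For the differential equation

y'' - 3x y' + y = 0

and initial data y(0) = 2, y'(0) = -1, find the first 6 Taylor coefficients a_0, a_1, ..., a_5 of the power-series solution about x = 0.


Ansatz: y(x) = sum_{n>=0} a_n x^n, so y'(x) = sum_{n>=1} n a_n x^(n-1) and y''(x) = sum_{n>=2} n(n-1) a_n x^(n-2).
Substitute into P(x) y'' + Q(x) y' + R(x) y = 0 with P(x) = 1, Q(x) = -3x, R(x) = 1, and match powers of x.
Initial conditions: a_0 = 2, a_1 = -1.
Setting the coefficient of each power of x to zero and solving order by order (substituting the coefficients already found):
  x^0: 2 a_2 + a_0 = 0  ->  2 a_2 = -a_0 = -2  ->  a_2 = -1
  x^1: 6 a_3 - 2 a_1 = 0  ->  6 a_3 = 2 a_1 = -2  ->  a_3 = -1/3
  x^2: 12 a_4 - 5 a_2 = 0  ->  12 a_4 = 5 a_2 = -5  ->  a_4 = -5/12
  x^3: 20 a_5 - 8 a_3 = 0  ->  20 a_5 = 8 a_3 = -8/3  ->  a_5 = -2/15
Truncated series: y(x) = 2 - x - x^2 - (1/3) x^3 - (5/12) x^4 - (2/15) x^5 + O(x^6).

a_0 = 2; a_1 = -1; a_2 = -1; a_3 = -1/3; a_4 = -5/12; a_5 = -2/15


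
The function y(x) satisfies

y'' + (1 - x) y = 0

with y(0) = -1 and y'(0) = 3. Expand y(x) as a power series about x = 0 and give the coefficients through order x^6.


Ansatz: y(x) = sum_{n>=0} a_n x^n, so y'(x) = sum_{n>=1} n a_n x^(n-1) and y''(x) = sum_{n>=2} n(n-1) a_n x^(n-2).
Substitute into P(x) y'' + Q(x) y' + R(x) y = 0 with P(x) = 1, Q(x) = 0, R(x) = 1 - x, and match powers of x.
Initial conditions: a_0 = -1, a_1 = 3.
Setting the coefficient of each power of x to zero and solving order by order (substituting the coefficients already found):
  x^0: 2 a_2 + a_0 = 0  ->  2 a_2 = -a_0 = 1  ->  a_2 = 1/2
  x^1: 6 a_3 + a_1 - a_0 = 0  ->  6 a_3 = -a_1 + a_0 = -4  ->  a_3 = -2/3
  x^2: 12 a_4 + a_2 - a_1 = 0  ->  12 a_4 = -a_2 + a_1 = 5/2  ->  a_4 = 5/24
  x^3: 20 a_5 + a_3 - a_2 = 0  ->  20 a_5 = -a_3 + a_2 = 7/6  ->  a_5 = 7/120
  x^4: 30 a_6 + a_4 - a_3 = 0  ->  30 a_6 = -a_4 + a_3 = -7/8  ->  a_6 = -7/240
Truncated series: y(x) = -1 + 3 x + (1/2) x^2 - (2/3) x^3 + (5/24) x^4 + (7/120) x^5 - (7/240) x^6 + O(x^7).

a_0 = -1; a_1 = 3; a_2 = 1/2; a_3 = -2/3; a_4 = 5/24; a_5 = 7/120; a_6 = -7/240


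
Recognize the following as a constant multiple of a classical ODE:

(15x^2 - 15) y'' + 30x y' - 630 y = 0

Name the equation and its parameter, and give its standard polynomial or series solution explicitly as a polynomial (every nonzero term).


All three coefficients share the factor -15; dividing through by -15 gives  (1 - x^2) y'' - 2x y' + 42 y = 0.
This matches the Legendre equation (1 - x^2) y'' - 2x y' + n(n+1) y = 0 (note the -2x y' term) with n(n+1) = 42, so n = 6; the polynomial solution is P_6(x).
With y = sum_k a_k x^k, matching x^k gives (k+2)(k+1) a_{k+2} = [k(k+1) - n(n+1)] a_k = (k - 6)(k + 7) a_k. The right side vanishes at k = 6, so the series with the parity of 6 terminates at degree 6.
Standard normalization (P_n(1) = 1): leading coefficient (2n)!/(2^n (n!)^2) = 479001600/(64*518400) = 231/16, so a_6 = 231/16. Work downward with a_k = (k+1)(k+2) a_{k+2} / ((k - 6)(k + 7)):
  a_4 = (5)(6)(231/16) / ((4 - 6)(4 + 7)) = (3465/8)/(-22) = -315/16
  a_2 = (3)(4)(-315/16) / ((2 - 6)(2 + 7)) = (-945/4)/(-36) = 105/16
  a_0 = (1)(2)(105/16) / ((0 - 6)(0 + 7)) = (105/8)/(-42) = -5/16
Hence P_6(x) = 231 x^6/16 - 315 x^4/16 + 105 x^2/16 - 5/16.

P_6(x); series = 231 x^6/16 - 315 x^4/16 + 105 x^2/16 - 5/16


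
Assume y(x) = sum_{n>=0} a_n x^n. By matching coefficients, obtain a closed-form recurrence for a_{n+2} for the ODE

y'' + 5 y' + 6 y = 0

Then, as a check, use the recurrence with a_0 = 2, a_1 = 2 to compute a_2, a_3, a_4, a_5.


Substitute y = sum_n a_n x^n.
y''(x) has coefficient (n+2)(n+1) a_{n+2} at x^n;
5 y'(x) has coefficient 5 (n+1) a_{n+1} at x^n;
6 y(x) has coefficient 6 a_n at x^n.
Matching x^n: (n+2)(n+1) a_{n+2} + 5 (n+1) a_{n+1} + 6 a_n = 0.
Thus a_{n+2} = [-5 (n+1) a_{n+1} - 6 a_n] / ((n+1)(n+2)).

Check with a_0 = 2, a_1 = 2 (apply the recurrence for n = 0, 1, 2, 3): a_0 = 2, a_1 = 2, a_2 = -11, a_3 = 49/3, a_4 = -179/12, a_5 = 601/60.

a_(n+2) = [-5 (n+1) a_(n+1) - 6 a_n] / ((n+1)(n+2)); check: a_0 = 2, a_1 = 2, a_2 = -11, a_3 = 49/3, a_4 = -179/12, a_5 = 601/60


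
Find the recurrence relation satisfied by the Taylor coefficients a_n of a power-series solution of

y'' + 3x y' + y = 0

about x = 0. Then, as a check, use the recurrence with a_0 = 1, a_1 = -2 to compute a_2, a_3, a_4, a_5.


Substitute y = sum_n a_n x^n.
y''(x) has coefficient (n+2)(n+1) a_{n+2} at x^n;
3 x y'(x) has coefficient 3 n a_n at x^n (shift);
y(x) has coefficient 1 a_n at x^n.
Matching x^n: (n+2)(n+1) a_{n+2} + (3n + 1) a_n = 0.
Thus a_{n+2} = (-3n - 1) / ((n+1)(n+2)) * a_n.

Check with a_0 = 1, a_1 = -2 (apply the recurrence for n = 0, 1, 2, 3): a_0 = 1, a_1 = -2, a_2 = -1/2, a_3 = 4/3, a_4 = 7/24, a_5 = -2/3.

a_(n+2) = (-3n - 1) / ((n+1)(n+2)) * a_n; check: a_0 = 1, a_1 = -2, a_2 = -1/2, a_3 = 4/3, a_4 = 7/24, a_5 = -2/3


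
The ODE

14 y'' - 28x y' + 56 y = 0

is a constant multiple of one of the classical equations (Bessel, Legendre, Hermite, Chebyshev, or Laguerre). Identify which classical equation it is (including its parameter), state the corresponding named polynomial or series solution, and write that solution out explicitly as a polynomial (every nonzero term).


All three coefficients share the factor 14; dividing through by 14 gives  y'' - 2x y' + 4 y = 0.
This matches the Hermite equation y'' - 2x y' + 2n y = 0 with 2n = 4, so n = 2; the polynomial solution is H_2(x).
With y = sum_k a_k x^k, matching x^k gives (k+2)(k+1) a_{k+2} = 2(k - n) a_k = 2(k - 2) a_k. The right side vanishes at k = 2, so the series with the parity of 2 terminates at degree 2.
Standard normalization: leading coefficient of H_n is 2^n, so a_2 = 2^2 = 4. Work downward with a_k = (k+1)(k+2) a_{k+2} / (2(k - n)):
  a_0 = (1)(2)(4) / (2(0 - 2)) = 8/(-4) = -2
Hence H_2(x) = 4 x^2 - 2.

H_2(x); series = 4 x^2 - 2


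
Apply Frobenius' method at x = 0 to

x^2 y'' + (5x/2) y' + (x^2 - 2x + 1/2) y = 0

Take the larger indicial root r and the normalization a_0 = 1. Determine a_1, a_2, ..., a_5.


Write in Frobenius form y'' + (p(x)/x) y' + (q(x)/x^2) y = 0:
  p(x) = 5/2,  q(x) = x^2 - 2x + 1/2.
Indicial equation: r(r-1) + (5/2) r + (1/2) = 0 -> roots r_1 = -1/2, r_2 = -1.
Take r = r_1 = -1/2. Let y(x) = x^r sum_{n>=0} a_n x^n with a_0 = 1.
Substitute y = x^r sum a_n x^n and match x^{r+n}. The recurrence is
  D(n) a_n - 2 a_{n-1} + 1 a_{n-2} = 0,  where D(n) = (r+n)(r+n-1) + (5/2)(r+n) + (1/2).
  a_n = [2 a_{n-1} - 1 a_{n-2}] / D(n).
Since the indicial polynomial factors as (r - r_1)(r - r_2), D(n) = (r_1 + n - r_1)(r_1 + n - r_2) = n(n + 1/2).
Evaluating step by step (a_0 = 1):
  n = 1: D(1) = 1(1 + 1/2) = 3/2; numerator = 2(1) = 2; a_1 = (2)/(3/2) = 4/3
  n = 2: D(2) = 2(2 + 1/2) = 5; numerator = 2(4/3) - 1(1) = 5/3; a_2 = (5/3)/(5) = 1/3
  n = 3: D(3) = 3(3 + 1/2) = 21/2; numerator = 2(1/3) - 1(4/3) = -2/3; a_3 = (-2/3)/(21/2) = -4/63
  n = 4: D(4) = 4(4 + 1/2) = 18; numerator = 2(-4/63) - 1(1/3) = -29/63; a_4 = (-29/63)/(18) = -29/1134
  n = 5: D(5) = 5(5 + 1/2) = 55/2; numerator = 2(-29/1134) - 1(-4/63) = 1/81; a_5 = (1/81)/(55/2) = 2/4455

r = -1/2; a_0 = 1; a_1 = 4/3; a_2 = 1/3; a_3 = -4/63; a_4 = -29/1134; a_5 = 2/4455


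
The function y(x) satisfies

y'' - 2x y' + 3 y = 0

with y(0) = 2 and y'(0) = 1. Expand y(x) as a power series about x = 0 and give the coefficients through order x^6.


Ansatz: y(x) = sum_{n>=0} a_n x^n, so y'(x) = sum_{n>=1} n a_n x^(n-1) and y''(x) = sum_{n>=2} n(n-1) a_n x^(n-2).
Substitute into P(x) y'' + Q(x) y' + R(x) y = 0 with P(x) = 1, Q(x) = -2x, R(x) = 3, and match powers of x.
Initial conditions: a_0 = 2, a_1 = 1.
Setting the coefficient of each power of x to zero and solving order by order (substituting the coefficients already found):
  x^0: 2 a_2 + 3 a_0 = 0  ->  2 a_2 = -3 a_0 = -6  ->  a_2 = -3
  x^1: 6 a_3 + a_1 = 0  ->  6 a_3 = -a_1 = -1  ->  a_3 = -1/6
  x^2: 12 a_4 - a_2 = 0  ->  12 a_4 = a_2 = -3  ->  a_4 = -1/4
  x^3: 20 a_5 - 3 a_3 = 0  ->  20 a_5 = 3 a_3 = -1/2  ->  a_5 = -1/40
  x^4: 30 a_6 - 5 a_4 = 0  ->  30 a_6 = 5 a_4 = -5/4  ->  a_6 = -1/24
Truncated series: y(x) = 2 + x - 3 x^2 - (1/6) x^3 - (1/4) x^4 - (1/40) x^5 - (1/24) x^6 + O(x^7).

a_0 = 2; a_1 = 1; a_2 = -3; a_3 = -1/6; a_4 = -1/4; a_5 = -1/40; a_6 = -1/24


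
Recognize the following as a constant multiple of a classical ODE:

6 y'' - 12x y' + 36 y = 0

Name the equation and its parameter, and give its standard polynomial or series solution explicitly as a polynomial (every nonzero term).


All three coefficients share the factor 6; dividing through by 6 gives  y'' - 2x y' + 6 y = 0.
This matches the Hermite equation y'' - 2x y' + 2n y = 0 with 2n = 6, so n = 3; the polynomial solution is H_3(x).
With y = sum_k a_k x^k, matching x^k gives (k+2)(k+1) a_{k+2} = 2(k - n) a_k = 2(k - 3) a_k. The right side vanishes at k = 3, so the series with the parity of 3 terminates at degree 3.
Standard normalization: leading coefficient of H_n is 2^n, so a_3 = 2^3 = 8. Work downward with a_k = (k+1)(k+2) a_{k+2} / (2(k - n)):
  a_1 = (2)(3)(8) / (2(1 - 3)) = 48/(-4) = -12
Hence H_3(x) = 8 x^3 - 12 x.

H_3(x); series = 8 x^3 - 12 x


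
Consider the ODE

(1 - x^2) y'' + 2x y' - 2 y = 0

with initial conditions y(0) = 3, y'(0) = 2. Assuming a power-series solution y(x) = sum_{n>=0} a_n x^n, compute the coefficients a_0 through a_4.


Ansatz: y(x) = sum_{n>=0} a_n x^n, so y'(x) = sum_{n>=1} n a_n x^(n-1) and y''(x) = sum_{n>=2} n(n-1) a_n x^(n-2).
Substitute into P(x) y'' + Q(x) y' + R(x) y = 0 with P(x) = 1 - x^2, Q(x) = 2x, R(x) = -2, and match powers of x.
Initial conditions: a_0 = 3, a_1 = 2.
Setting the coefficient of each power of x to zero and solving order by order (substituting the coefficients already found):
  x^0: 2 a_2 - 2 a_0 = 0  ->  2 a_2 = 2 a_0 = 6  ->  a_2 = 3
  x^1: 6 a_3 = 0  ->  a_3 = 0
  x^2: 12 a_4 = 0  ->  a_4 = 0
Truncated series: y(x) = 3 + 2 x + 3 x^2 + O(x^5).

a_0 = 3; a_1 = 2; a_2 = 3; a_3 = 0; a_4 = 0


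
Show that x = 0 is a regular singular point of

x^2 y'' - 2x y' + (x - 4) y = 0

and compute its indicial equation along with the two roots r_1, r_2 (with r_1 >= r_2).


Divide by x^2 to reach normal form y'' + P_1(x) y' + P_2(x) y = 0 with P_1(x) = -2/x and P_2(x) = 1/x - 4/x^2.
x = 0 is a singular point because the y'-coefficient -2/x has a pole at x = 0 and the y-coefficient 1/x - 4/x^2 has a pole at x = 0.
It is a regular singular point because x P_1(x) = p(x) = -2 and x^2 P_2(x) = q(x) = x - 4 are polynomials, hence analytic at x = 0.
p(0) = -2,  q(0) = -4.
Indicial equation: r(r-1) + p(0) r + q(0) = 0, i.e. r^2 + (p(0) - 1) r + q(0) = 0, i.e. r^2 - 3 r - 4 = 0.
Discriminant: (-3)^2 - 4(-4) = 25, so r = (3 ± 5)/2.
Solving: r_1 = 4, r_2 = -1.

indicial: r^2 - 3 r - 4 = 0; roots r_1 = 4, r_2 = -1


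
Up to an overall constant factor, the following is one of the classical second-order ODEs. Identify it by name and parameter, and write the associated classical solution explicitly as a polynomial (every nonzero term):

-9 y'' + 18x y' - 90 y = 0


All three coefficients share the factor -9; dividing through by -9 gives  y'' - 2x y' + 10 y = 0.
This matches the Hermite equation y'' - 2x y' + 2n y = 0 with 2n = 10, so n = 5; the polynomial solution is H_5(x).
With y = sum_k a_k x^k, matching x^k gives (k+2)(k+1) a_{k+2} = 2(k - n) a_k = 2(k - 5) a_k. The right side vanishes at k = 5, so the series with the parity of 5 terminates at degree 5.
Standard normalization: leading coefficient of H_n is 2^n, so a_5 = 2^5 = 32. Work downward with a_k = (k+1)(k+2) a_{k+2} / (2(k - n)):
  a_3 = (4)(5)(32) / (2(3 - 5)) = 640/(-4) = -160
  a_1 = (2)(3)(-160) / (2(1 - 5)) = -960/(-8) = 120
Hence H_5(x) = 32 x^5 - 160 x^3 + 120 x.

H_5(x); series = 32 x^5 - 160 x^3 + 120 x
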